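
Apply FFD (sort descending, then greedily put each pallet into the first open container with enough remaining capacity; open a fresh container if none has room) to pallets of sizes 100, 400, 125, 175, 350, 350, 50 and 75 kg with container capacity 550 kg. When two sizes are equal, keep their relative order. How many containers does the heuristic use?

Sorted descending: 400, 350, 350, 175, 125, 100, 75, 50.
  400 → container 1 (new)  [load 400/550]
  350 → container 2 (new)  [load 350/550]
  350 → container 3 (new)  [load 350/550]
  175 → container 2  [load 525/550]
  125 → container 1  [load 525/550]
  100 → container 3  [load 450/550]
  75 → container 3  [load 525/550]
  50 → container 4 (new)  [load 50/550]
4 containers opened.

4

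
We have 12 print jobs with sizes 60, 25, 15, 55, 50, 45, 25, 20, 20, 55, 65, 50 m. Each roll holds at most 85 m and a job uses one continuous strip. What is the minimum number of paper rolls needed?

Total = 65 + 60 + 55 + 55 + 50 + 50 + 45 + 25 + 25 + 20 + 20 + 15 = 485 m.
Lower bound: ⌈485/85⌉ = 6 paper rolls.
Also, 7 print jobs each exceed 85/2 m, and no two of those can share a roll, so at least 7 paper rolls are needed.
A packing using 7 paper rolls:
  roll 1: 65 + 20 = 85
  roll 2: 60 + 25 = 85
  roll 3: 55 + 25 = 80
  roll 4: 55 + 20 = 75
  roll 5: 50 + 15 = 65
  roll 6: 50 = 50
  roll 7: 45 = 45
This matches the lower bound, so 7 is optimal.

7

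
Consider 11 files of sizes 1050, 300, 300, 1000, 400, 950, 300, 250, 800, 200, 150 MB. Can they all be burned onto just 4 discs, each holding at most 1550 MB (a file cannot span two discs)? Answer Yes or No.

Yes

A valid assignment using 4 discs:
  disc 1: 1050 + 400 = 1450
  disc 2: 1000 + 300 + 250 = 1550
  disc 3: 950 + 300 + 300 = 1550
  disc 4: 800 + 200 + 150 = 1150
Every load is within 1550 MB, so 4 discs suffice.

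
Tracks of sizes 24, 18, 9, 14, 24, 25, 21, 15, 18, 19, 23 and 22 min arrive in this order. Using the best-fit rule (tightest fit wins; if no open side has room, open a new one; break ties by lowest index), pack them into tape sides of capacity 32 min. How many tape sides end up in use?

10

  24 → side 1 (new)  [load 24/32]
  18 → side 2 (new)  [load 18/32]
  9 → side 2  [load 27/32]
  14 → side 3 (new)  [load 14/32]
  24 → side 4 (new)  [load 24/32]
  25 → side 5 (new)  [load 25/32]
  21 → side 6 (new)  [load 21/32]
  15 → side 3  [load 29/32]
  18 → side 7 (new)  [load 18/32]
  19 → side 8 (new)  [load 19/32]
  23 → side 9 (new)  [load 23/32]
  22 → side 10 (new)  [load 22/32]
10 tape sides opened.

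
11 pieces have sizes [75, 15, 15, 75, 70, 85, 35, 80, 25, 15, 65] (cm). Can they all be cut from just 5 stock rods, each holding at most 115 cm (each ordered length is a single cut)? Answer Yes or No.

No

Total = 555 cm; ⌈555/115⌉ = 5.
6 pieces each exceed half the capacity and cannot share a stock rod, forcing at least 6 stock rods.
At least 6 stock rods are required, but only 5 are allowed.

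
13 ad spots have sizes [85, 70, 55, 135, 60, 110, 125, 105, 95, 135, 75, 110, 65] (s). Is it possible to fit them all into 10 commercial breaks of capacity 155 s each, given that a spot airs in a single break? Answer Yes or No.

A valid assignment using 10 commercial breaks:
  break 1: 135 = 135
  break 2: 135 = 135
  break 3: 125 = 125
  break 4: 110 = 110
  break 5: 110 = 110
  break 6: 105 = 105
  break 7: 95 + 60 = 155
  break 8: 85 + 70 = 155
  break 9: 75 + 65 = 140
  break 10: 55 = 55
Every load is within 155 s, so 10 commercial breaks suffice.

Yes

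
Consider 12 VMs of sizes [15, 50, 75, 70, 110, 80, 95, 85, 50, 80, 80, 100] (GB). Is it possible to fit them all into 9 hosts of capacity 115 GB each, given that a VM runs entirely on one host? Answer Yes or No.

No

Total = 890 GB; ⌈890/115⌉ = 8.
9 VMs each exceed half the capacity and cannot share a host, forcing at least 9 hosts.
The bound of 9 does not rule out 9, but exhaustive search shows no assignment into 9 hosts of capacity 115 GB exists — the minimum is 10.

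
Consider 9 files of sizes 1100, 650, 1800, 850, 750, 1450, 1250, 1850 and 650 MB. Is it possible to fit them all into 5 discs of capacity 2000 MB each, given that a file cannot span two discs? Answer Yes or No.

No

Total = 10350 MB; ⌈10350/2000⌉ = 6.
At least 6 discs are required, but only 5 are allowed.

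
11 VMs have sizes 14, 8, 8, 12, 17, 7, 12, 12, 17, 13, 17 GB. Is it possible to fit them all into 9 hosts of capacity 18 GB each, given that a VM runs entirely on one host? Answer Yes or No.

Total = 137 GB; ⌈137/18⌉ = 8.
The bound of 8 does not rule out 9, but exhaustive search shows no assignment into 9 hosts of capacity 18 GB exists — the minimum is 10.

No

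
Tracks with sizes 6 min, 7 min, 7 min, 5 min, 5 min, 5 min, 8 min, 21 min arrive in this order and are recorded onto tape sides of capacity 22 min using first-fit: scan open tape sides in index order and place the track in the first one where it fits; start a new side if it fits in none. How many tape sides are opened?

4

  6 → side 1 (new)  [load 6/22]
  7 → side 1  [load 13/22]
  7 → side 1  [load 20/22]
  5 → side 2 (new)  [load 5/22]
  5 → side 2  [load 10/22]
  5 → side 2  [load 15/22]
  8 → side 3 (new)  [load 8/22]
  21 → side 4 (new)  [load 21/22]
4 tape sides opened.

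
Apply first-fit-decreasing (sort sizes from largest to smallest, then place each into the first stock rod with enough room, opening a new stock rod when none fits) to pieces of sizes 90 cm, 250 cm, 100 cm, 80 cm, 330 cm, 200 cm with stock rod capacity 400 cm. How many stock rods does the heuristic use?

3

Sorted descending: 330, 250, 200, 100, 90, 80.
  330 → stock rod 1 (new)  [load 330/400]
  250 → stock rod 2 (new)  [load 250/400]
  200 → stock rod 3 (new)  [load 200/400]
  100 → stock rod 2  [load 350/400]
  90 → stock rod 3  [load 290/400]
  80 → stock rod 3  [load 370/400]
3 stock rods opened.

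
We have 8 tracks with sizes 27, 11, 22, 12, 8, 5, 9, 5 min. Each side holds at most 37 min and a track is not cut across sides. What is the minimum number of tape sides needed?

3

Total = 27 + 22 + 12 + 11 + 9 + 8 + 5 + 5 = 99 min.
Lower bound: ⌈99/37⌉ = 3 tape sides.
A packing using 3 tape sides:
  side 1: 27 + 9 = 36
  side 2: 22 + 12 = 34
  side 3: 11 + 8 + 5 + 5 = 29
This matches the lower bound, so 3 is optimal.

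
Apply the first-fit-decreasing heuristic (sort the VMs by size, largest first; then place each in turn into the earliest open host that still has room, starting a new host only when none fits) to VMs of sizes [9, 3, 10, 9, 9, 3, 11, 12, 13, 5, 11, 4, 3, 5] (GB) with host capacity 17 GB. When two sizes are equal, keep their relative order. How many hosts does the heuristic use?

8

Sorted descending: 13, 12, 11, 11, 10, 9, 9, 9, 5, 5, 4, 3, 3, 3.
  13 → host 1 (new)  [load 13/17]
  12 → host 2 (new)  [load 12/17]
  11 → host 3 (new)  [load 11/17]
  11 → host 4 (new)  [load 11/17]
  10 → host 5 (new)  [load 10/17]
  9 → host 6 (new)  [load 9/17]
  9 → host 7 (new)  [load 9/17]
  9 → host 8 (new)  [load 9/17]
  5 → host 2  [load 17/17]
  5 → host 3  [load 16/17]
  4 → host 1  [load 17/17]
  3 → host 4  [load 14/17]
  3 → host 4  [load 17/17]
  3 → host 5  [load 13/17]
8 hosts opened.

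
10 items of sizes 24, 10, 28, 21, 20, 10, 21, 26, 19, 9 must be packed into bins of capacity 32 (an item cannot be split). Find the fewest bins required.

Total = 28 + 26 + 24 + 21 + 21 + 20 + 19 + 10 + 10 + 9 = 188.
Lower bound: ⌈188/32⌉ = 6 bins.
Also, 7 items each exceed 16, and no two of those can share a bin, so at least 7 bins are needed.
A packing using 7 bins:
  bin 1: 28 = 28
  bin 2: 26 = 26
  bin 3: 24 = 24
  bin 4: 21 + 10 = 31
  bin 5: 21 + 10 = 31
  bin 6: 20 + 9 = 29
  bin 7: 19 = 19
This matches the lower bound, so 7 is optimal.

7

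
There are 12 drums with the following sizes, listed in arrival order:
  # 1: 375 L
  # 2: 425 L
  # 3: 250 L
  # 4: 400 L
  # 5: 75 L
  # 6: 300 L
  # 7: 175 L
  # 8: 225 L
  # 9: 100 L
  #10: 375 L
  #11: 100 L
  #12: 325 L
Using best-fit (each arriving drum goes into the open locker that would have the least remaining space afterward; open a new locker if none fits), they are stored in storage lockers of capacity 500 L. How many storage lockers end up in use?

7

  375 → locker 1 (new)  [load 375/500]
  425 → locker 2 (new)  [load 425/500]
  250 → locker 3 (new)  [load 250/500]
  400 → locker 4 (new)  [load 400/500]
  75 → locker 2  [load 500/500]
  300 → locker 5 (new)  [load 300/500]
  175 → locker 5  [load 475/500]
  225 → locker 3  [load 475/500]
  100 → locker 4  [load 500/500]
  375 → locker 6 (new)  [load 375/500]
  100 → locker 1  [load 475/500]
  325 → locker 7 (new)  [load 325/500]
7 storage lockers opened.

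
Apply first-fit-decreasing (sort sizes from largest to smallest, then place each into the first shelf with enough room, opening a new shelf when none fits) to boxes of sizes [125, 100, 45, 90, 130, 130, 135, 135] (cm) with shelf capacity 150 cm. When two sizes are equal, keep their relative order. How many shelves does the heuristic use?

7

Sorted descending: 135, 135, 130, 130, 125, 100, 90, 45.
  135 → shelf 1 (new)  [load 135/150]
  135 → shelf 2 (new)  [load 135/150]
  130 → shelf 3 (new)  [load 130/150]
  130 → shelf 4 (new)  [load 130/150]
  125 → shelf 5 (new)  [load 125/150]
  100 → shelf 6 (new)  [load 100/150]
  90 → shelf 7 (new)  [load 90/150]
  45 → shelf 6  [load 145/150]
7 shelves opened.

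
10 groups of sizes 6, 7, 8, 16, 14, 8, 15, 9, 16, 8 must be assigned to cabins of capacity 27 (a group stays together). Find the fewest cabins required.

5

Total = 16 + 16 + 15 + 14 + 9 + 8 + 8 + 8 + 7 + 6 = 107.
Lower bound: ⌈107/27⌉ = 4 cabins.
A packing using 5 cabins:
  cabin 1: 16 + 9 = 25
  cabin 2: 16 + 8 = 24
  cabin 3: 15 + 8 = 23
  cabin 4: 14 + 8 = 22
  cabin 5: 7 + 6 = 13
No arrangement into 4 cabins stays within capacity, so 5 is optimal.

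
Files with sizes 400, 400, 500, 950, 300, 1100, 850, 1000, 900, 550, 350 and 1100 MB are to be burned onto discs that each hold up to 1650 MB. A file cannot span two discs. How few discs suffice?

6

Total = 1100 + 1100 + 1000 + 950 + 900 + 850 + 550 + 500 + 400 + 400 + 350 + 300 = 8400 MB.
Lower bound: ⌈8400/1650⌉ = 6 discs.
A packing using 6 discs:
  disc 1: 1100 + 550 = 1650
  disc 2: 1100 + 500 = 1600
  disc 3: 1000 + 400 = 1400
  disc 4: 950 + 400 + 300 = 1650
  disc 5: 900 + 350 = 1250
  disc 6: 850 = 850
This matches the lower bound, so 6 is optimal.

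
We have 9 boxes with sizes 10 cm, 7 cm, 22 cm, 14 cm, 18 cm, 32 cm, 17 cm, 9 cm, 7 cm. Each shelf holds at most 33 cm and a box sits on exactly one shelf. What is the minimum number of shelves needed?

Total = 32 + 22 + 18 + 17 + 14 + 10 + 9 + 7 + 7 = 136 cm.
Lower bound: ⌈136/33⌉ = 5 shelves.
A packing using 5 shelves:
  shelf 1: 32 = 32
  shelf 2: 22 + 10 = 32
  shelf 3: 18 + 14 = 32
  shelf 4: 17 + 9 + 7 = 33
  shelf 5: 7 = 7
This matches the lower bound, so 5 is optimal.

5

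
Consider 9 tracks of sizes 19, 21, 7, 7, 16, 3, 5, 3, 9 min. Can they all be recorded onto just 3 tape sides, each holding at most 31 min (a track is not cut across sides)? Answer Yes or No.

A valid assignment using 3 tape sides:
  side 1: 21 + 9 = 30
  side 2: 19 + 7 + 5 = 31
  side 3: 16 + 7 + 3 + 3 = 29
Every load is within 31 min, so 3 tape sides suffice.

Yes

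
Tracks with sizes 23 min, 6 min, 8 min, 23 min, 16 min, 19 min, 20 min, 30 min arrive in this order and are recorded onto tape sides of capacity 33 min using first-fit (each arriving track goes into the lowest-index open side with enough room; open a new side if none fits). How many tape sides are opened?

  23 → side 1 (new)  [load 23/33]
  6 → side 1  [load 29/33]
  8 → side 2 (new)  [load 8/33]
  23 → side 2  [load 31/33]
  16 → side 3 (new)  [load 16/33]
  19 → side 4 (new)  [load 19/33]
  20 → side 5 (new)  [load 20/33]
  30 → side 6 (new)  [load 30/33]
6 tape sides opened.

6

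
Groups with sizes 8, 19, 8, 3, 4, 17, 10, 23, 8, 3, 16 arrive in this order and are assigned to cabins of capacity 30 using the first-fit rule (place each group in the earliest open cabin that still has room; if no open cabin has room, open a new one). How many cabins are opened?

5

  8 → cabin 1 (new)  [load 8/30]
  19 → cabin 1  [load 27/30]
  8 → cabin 2 (new)  [load 8/30]
  3 → cabin 1  [load 30/30]
  4 → cabin 2  [load 12/30]
  17 → cabin 2  [load 29/30]
  10 → cabin 3 (new)  [load 10/30]
  23 → cabin 4 (new)  [load 23/30]
  8 → cabin 3  [load 18/30]
  3 → cabin 3  [load 21/30]
  16 → cabin 5 (new)  [load 16/30]
5 cabins opened.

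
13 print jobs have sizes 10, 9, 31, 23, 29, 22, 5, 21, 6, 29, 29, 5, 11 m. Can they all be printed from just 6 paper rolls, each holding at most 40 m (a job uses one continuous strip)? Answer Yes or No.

No

Total = 230 m; ⌈230/40⌉ = 6.
7 print jobs each exceed half the capacity and cannot share a roll, forcing at least 7 paper rolls.
At least 7 paper rolls are required, but only 6 are allowed.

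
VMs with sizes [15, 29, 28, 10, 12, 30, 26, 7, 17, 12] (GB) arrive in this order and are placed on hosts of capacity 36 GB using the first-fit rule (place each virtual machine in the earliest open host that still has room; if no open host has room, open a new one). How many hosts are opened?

7

  15 → host 1 (new)  [load 15/36]
  29 → host 2 (new)  [load 29/36]
  28 → host 3 (new)  [load 28/36]
  10 → host 1  [load 25/36]
  12 → host 4 (new)  [load 12/36]
  30 → host 5 (new)  [load 30/36]
  26 → host 6 (new)  [load 26/36]
  7 → host 1  [load 32/36]
  17 → host 4  [load 29/36]
  12 → host 7 (new)  [load 12/36]
7 hosts opened.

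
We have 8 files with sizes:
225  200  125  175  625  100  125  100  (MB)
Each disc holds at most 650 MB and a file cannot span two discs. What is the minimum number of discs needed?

Total = 625 + 225 + 200 + 175 + 125 + 125 + 100 + 100 = 1675 MB.
Lower bound: ⌈1675/650⌉ = 3 discs.
A packing using 3 discs:
  disc 1: 625 = 625
  disc 2: 225 + 200 + 175 = 600
  disc 3: 125 + 125 + 100 + 100 = 450
This matches the lower bound, so 3 is optimal.

3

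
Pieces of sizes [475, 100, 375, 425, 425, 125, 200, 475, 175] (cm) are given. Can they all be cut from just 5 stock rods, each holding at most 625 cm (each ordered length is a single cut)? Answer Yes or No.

A valid assignment using 5 stock rods:
  stock rod 1: 475 + 125 = 600
  stock rod 2: 475 + 100 = 575
  stock rod 3: 425 + 200 = 625
  stock rod 4: 425 + 175 = 600
  stock rod 5: 375 = 375
Every load is within 625 cm, so 5 stock rods suffice.

Yes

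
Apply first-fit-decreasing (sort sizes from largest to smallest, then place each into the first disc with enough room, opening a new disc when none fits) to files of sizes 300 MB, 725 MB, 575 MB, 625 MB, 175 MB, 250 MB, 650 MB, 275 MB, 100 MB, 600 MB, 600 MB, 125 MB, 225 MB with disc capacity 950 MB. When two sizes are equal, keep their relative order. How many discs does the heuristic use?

6

Sorted descending: 725, 650, 625, 600, 600, 575, 300, 275, 250, 225, 175, 125, 100.
  725 → disc 1 (new)  [load 725/950]
  650 → disc 2 (new)  [load 650/950]
  625 → disc 3 (new)  [load 625/950]
  600 → disc 4 (new)  [load 600/950]
  600 → disc 5 (new)  [load 600/950]
  575 → disc 6 (new)  [load 575/950]
  300 → disc 2  [load 950/950]
  275 → disc 3  [load 900/950]
  250 → disc 4  [load 850/950]
  225 → disc 1  [load 950/950]
  175 → disc 5  [load 775/950]
  125 → disc 5  [load 900/950]
  100 → disc 4  [load 950/950]
6 discs opened.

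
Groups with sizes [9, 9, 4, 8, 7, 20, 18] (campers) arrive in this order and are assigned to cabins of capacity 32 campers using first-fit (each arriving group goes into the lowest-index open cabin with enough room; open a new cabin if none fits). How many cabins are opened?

  9 → cabin 1 (new)  [load 9/32]
  9 → cabin 1  [load 18/32]
  4 → cabin 1  [load 22/32]
  8 → cabin 1  [load 30/32]
  7 → cabin 2 (new)  [load 7/32]
  20 → cabin 2  [load 27/32]
  18 → cabin 3 (new)  [load 18/32]
3 cabins opened.

3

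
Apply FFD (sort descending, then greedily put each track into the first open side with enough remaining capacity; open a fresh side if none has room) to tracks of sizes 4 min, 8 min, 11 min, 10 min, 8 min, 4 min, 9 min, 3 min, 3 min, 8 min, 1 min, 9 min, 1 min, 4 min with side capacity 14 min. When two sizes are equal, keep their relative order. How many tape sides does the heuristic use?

Sorted descending: 11, 10, 9, 9, 8, 8, 8, 4, 4, 4, 3, 3, 1, 1.
  11 → side 1 (new)  [load 11/14]
  10 → side 2 (new)  [load 10/14]
  9 → side 3 (new)  [load 9/14]
  9 → side 4 (new)  [load 9/14]
  8 → side 5 (new)  [load 8/14]
  8 → side 6 (new)  [load 8/14]
  8 → side 7 (new)  [load 8/14]
  4 → side 2  [load 14/14]
  4 → side 3  [load 13/14]
  4 → side 4  [load 13/14]
  3 → side 1  [load 14/14]
  3 → side 5  [load 11/14]
  1 → side 3  [load 14/14]
  1 → side 4  [load 14/14]
7 tape sides opened.

7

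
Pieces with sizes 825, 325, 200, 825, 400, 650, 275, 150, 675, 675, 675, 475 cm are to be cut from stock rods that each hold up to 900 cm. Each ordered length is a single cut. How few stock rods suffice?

8

Total = 825 + 825 + 675 + 675 + 675 + 650 + 475 + 400 + 325 + 275 + 200 + 150 = 6150 cm.
Lower bound: ⌈6150/900⌉ = 7 stock rods.
A packing using 8 stock rods:
  stock rod 1: 825 = 825
  stock rod 2: 825 = 825
  stock rod 3: 675 + 200 = 875
  stock rod 4: 675 + 150 = 825
  stock rod 5: 675 = 675
  stock rod 6: 650 = 650
  stock rod 7: 475 + 400 = 875
  stock rod 8: 325 + 275 = 600
No arrangement into 7 stock rods stays within capacity, so 8 is optimal.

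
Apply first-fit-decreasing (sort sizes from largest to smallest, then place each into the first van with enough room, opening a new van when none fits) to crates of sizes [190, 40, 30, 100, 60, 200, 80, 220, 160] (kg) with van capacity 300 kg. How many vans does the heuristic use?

Sorted descending: 220, 200, 190, 160, 100, 80, 60, 40, 30.
  220 → van 1 (new)  [load 220/300]
  200 → van 2 (new)  [load 200/300]
  190 → van 3 (new)  [load 190/300]
  160 → van 4 (new)  [load 160/300]
  100 → van 2  [load 300/300]
  80 → van 1  [load 300/300]
  60 → van 3  [load 250/300]
  40 → van 3  [load 290/300]
  30 → van 4  [load 190/300]
4 vans opened.

4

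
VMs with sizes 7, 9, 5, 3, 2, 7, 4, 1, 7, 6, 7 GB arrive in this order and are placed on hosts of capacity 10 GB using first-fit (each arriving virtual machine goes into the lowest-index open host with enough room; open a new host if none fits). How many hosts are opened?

7

  7 → host 1 (new)  [load 7/10]
  9 → host 2 (new)  [load 9/10]
  5 → host 3 (new)  [load 5/10]
  3 → host 1  [load 10/10]
  2 → host 3  [load 7/10]
  7 → host 4 (new)  [load 7/10]
  4 → host 5 (new)  [load 4/10]
  1 → host 2  [load 10/10]
  7 → host 6 (new)  [load 7/10]
  6 → host 5  [load 10/10]
  7 → host 7 (new)  [load 7/10]
7 hosts opened.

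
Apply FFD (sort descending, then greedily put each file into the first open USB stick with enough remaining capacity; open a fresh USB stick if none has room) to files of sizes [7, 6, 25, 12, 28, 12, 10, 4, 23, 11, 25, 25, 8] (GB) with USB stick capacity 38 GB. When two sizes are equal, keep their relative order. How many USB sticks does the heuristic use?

6

Sorted descending: 28, 25, 25, 25, 23, 12, 12, 11, 10, 8, 7, 6, 4.
  28 → USB stick 1 (new)  [load 28/38]
  25 → USB stick 2 (new)  [load 25/38]
  25 → USB stick 3 (new)  [load 25/38]
  25 → USB stick 4 (new)  [load 25/38]
  23 → USB stick 5 (new)  [load 23/38]
  12 → USB stick 2  [load 37/38]
  12 → USB stick 3  [load 37/38]
  11 → USB stick 4  [load 36/38]
  10 → USB stick 1  [load 38/38]
  8 → USB stick 5  [load 31/38]
  7 → USB stick 5  [load 38/38]
  6 → USB stick 6 (new)  [load 6/38]
  4 → USB stick 6  [load 10/38]
6 USB sticks opened.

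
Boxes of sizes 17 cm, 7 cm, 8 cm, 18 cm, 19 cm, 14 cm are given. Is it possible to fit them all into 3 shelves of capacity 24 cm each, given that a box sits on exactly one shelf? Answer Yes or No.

Total = 83 cm; ⌈83/24⌉ = 4.
At least 4 shelves are required, but only 3 are allowed.

No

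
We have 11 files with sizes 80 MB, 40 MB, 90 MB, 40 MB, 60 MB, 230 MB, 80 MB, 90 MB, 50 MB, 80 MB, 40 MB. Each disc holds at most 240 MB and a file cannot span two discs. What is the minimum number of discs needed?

Total = 230 + 90 + 90 + 80 + 80 + 80 + 60 + 50 + 40 + 40 + 40 = 880 MB.
Lower bound: ⌈880/240⌉ = 4 discs.
A packing using 4 discs:
  disc 1: 230 = 230
  disc 2: 90 + 90 + 60 = 240
  disc 3: 80 + 80 + 80 = 240
  disc 4: 50 + 40 + 40 + 40 = 170
This matches the lower bound, so 4 is optimal.

4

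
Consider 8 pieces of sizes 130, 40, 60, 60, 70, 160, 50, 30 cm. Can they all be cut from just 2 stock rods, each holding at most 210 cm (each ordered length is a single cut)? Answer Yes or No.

No

Total = 600 cm; ⌈600/210⌉ = 3.
At least 3 stock rods are required, but only 2 are allowed.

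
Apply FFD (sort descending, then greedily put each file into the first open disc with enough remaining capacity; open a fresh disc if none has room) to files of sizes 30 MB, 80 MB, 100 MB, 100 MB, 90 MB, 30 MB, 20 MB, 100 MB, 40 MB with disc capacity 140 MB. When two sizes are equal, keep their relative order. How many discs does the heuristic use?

Sorted descending: 100, 100, 100, 90, 80, 40, 30, 30, 20.
  100 → disc 1 (new)  [load 100/140]
  100 → disc 2 (new)  [load 100/140]
  100 → disc 3 (new)  [load 100/140]
  90 → disc 4 (new)  [load 90/140]
  80 → disc 5 (new)  [load 80/140]
  40 → disc 1  [load 140/140]
  30 → disc 2  [load 130/140]
  30 → disc 3  [load 130/140]
  20 → disc 4  [load 110/140]
5 discs opened.

5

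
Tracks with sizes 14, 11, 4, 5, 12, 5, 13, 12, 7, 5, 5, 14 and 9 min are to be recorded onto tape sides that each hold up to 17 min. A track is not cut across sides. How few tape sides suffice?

Total = 14 + 14 + 13 + 12 + 12 + 11 + 9 + 7 + 5 + 5 + 5 + 5 + 4 = 116 min.
Lower bound: ⌈116/17⌉ = 7 tape sides.
A packing using 8 tape sides:
  side 1: 14 = 14
  side 2: 14 = 14
  side 3: 13 + 4 = 17
  side 4: 12 + 5 = 17
  side 5: 12 + 5 = 17
  side 6: 11 + 5 = 16
  side 7: 9 + 7 = 16
  side 8: 5 = 5
No arrangement into 7 tape sides stays within capacity, so 8 is optimal.

8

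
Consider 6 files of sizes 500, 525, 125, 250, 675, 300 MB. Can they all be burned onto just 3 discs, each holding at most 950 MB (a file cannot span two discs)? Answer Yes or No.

Yes

A valid assignment using 3 discs:
  disc 1: 675 + 250 = 925
  disc 2: 525 + 300 + 125 = 950
  disc 3: 500 = 500
Every load is within 950 MB, so 3 discs suffice.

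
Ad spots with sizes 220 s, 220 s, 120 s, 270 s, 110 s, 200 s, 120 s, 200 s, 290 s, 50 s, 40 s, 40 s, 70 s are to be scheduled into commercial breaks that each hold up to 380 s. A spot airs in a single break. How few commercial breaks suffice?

6

Total = 290 + 270 + 220 + 220 + 200 + 200 + 120 + 120 + 110 + 70 + 50 + 40 + 40 = 1950 s.
Lower bound: ⌈1950/380⌉ = 6 commercial breaks.
A packing using 6 commercial breaks:
  break 1: 290 + 70 = 360
  break 2: 270 + 110 = 380
  break 3: 220 + 120 + 40 = 380
  break 4: 220 + 120 + 40 = 380
  break 5: 200 + 50 = 250
  break 6: 200 = 200
This matches the lower bound, so 6 is optimal.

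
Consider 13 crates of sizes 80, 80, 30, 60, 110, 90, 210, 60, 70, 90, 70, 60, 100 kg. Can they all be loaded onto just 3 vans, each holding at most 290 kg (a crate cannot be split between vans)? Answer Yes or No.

Total = 1110 kg; ⌈1110/290⌉ = 4.
At least 4 vans are required, but only 3 are allowed.

No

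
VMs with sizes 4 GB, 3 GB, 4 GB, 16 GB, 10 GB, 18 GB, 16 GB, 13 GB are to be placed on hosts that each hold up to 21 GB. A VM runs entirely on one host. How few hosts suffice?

Total = 18 + 16 + 16 + 13 + 10 + 4 + 4 + 3 = 84 GB.
Lower bound: ⌈84/21⌉ = 4 hosts.
A packing using 5 hosts:
  host 1: 18 + 3 = 21
  host 2: 16 + 4 = 20
  host 3: 16 + 4 = 20
  host 4: 13 = 13
  host 5: 10 = 10
No arrangement into 4 hosts stays within capacity, so 5 is optimal.

5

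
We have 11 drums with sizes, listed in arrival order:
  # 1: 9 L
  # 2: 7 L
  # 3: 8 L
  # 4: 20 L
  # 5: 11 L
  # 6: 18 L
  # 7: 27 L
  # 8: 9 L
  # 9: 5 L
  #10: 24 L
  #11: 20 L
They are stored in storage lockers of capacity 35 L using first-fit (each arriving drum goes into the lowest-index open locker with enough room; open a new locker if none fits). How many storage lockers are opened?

6

  9 → locker 1 (new)  [load 9/35]
  7 → locker 1  [load 16/35]
  8 → locker 1  [load 24/35]
  20 → locker 2 (new)  [load 20/35]
  11 → locker 1  [load 35/35]
  18 → locker 3 (new)  [load 18/35]
  27 → locker 4 (new)  [load 27/35]
  9 → locker 2  [load 29/35]
  5 → locker 2  [load 34/35]
  24 → locker 5 (new)  [load 24/35]
  20 → locker 6 (new)  [load 20/35]
6 storage lockers opened.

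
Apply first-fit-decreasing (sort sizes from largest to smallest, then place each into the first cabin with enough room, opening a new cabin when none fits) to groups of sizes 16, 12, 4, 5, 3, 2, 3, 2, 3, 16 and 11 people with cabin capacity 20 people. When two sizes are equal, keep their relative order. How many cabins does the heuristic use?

Sorted descending: 16, 16, 12, 11, 5, 4, 3, 3, 3, 2, 2.
  16 → cabin 1 (new)  [load 16/20]
  16 → cabin 2 (new)  [load 16/20]
  12 → cabin 3 (new)  [load 12/20]
  11 → cabin 4 (new)  [load 11/20]
  5 → cabin 3  [load 17/20]
  4 → cabin 1  [load 20/20]
  3 → cabin 2  [load 19/20]
  3 → cabin 3  [load 20/20]
  3 → cabin 4  [load 14/20]
  2 → cabin 4  [load 16/20]
  2 → cabin 4  [load 18/20]
4 cabins opened.

4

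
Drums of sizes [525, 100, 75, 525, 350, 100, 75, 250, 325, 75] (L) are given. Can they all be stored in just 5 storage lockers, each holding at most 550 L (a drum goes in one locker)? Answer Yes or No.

Yes

A valid assignment using 5 storage lockers:
  locker 1: 525 = 525
  locker 2: 525 = 525
  locker 3: 350 + 100 + 100 = 550
  locker 4: 325 + 75 + 75 + 75 = 550
  locker 5: 250 = 250
Every load is within 550 L, so 5 storage lockers suffice.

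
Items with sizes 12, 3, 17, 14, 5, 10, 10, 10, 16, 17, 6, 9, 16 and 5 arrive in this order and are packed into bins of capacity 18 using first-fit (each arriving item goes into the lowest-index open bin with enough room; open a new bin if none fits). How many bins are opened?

  12 → bin 1 (new)  [load 12/18]
  3 → bin 1  [load 15/18]
  17 → bin 2 (new)  [load 17/18]
  14 → bin 3 (new)  [load 14/18]
  5 → bin 4 (new)  [load 5/18]
  10 → bin 4  [load 15/18]
  10 → bin 5 (new)  [load 10/18]
  10 → bin 6 (new)  [load 10/18]
  16 → bin 7 (new)  [load 16/18]
  17 → bin 8 (new)  [load 17/18]
  6 → bin 5  [load 16/18]
  9 → bin 9 (new)  [load 9/18]
  16 → bin 10 (new)  [load 16/18]
  5 → bin 6  [load 15/18]
10 bins opened.

10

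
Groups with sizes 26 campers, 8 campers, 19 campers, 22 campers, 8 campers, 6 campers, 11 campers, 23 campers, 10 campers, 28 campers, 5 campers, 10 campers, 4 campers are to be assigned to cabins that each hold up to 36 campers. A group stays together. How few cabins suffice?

5

Total = 28 + 26 + 23 + 22 + 19 + 11 + 10 + 10 + 8 + 8 + 6 + 5 + 4 = 180 campers.
Lower bound: ⌈180/36⌉ = 5 cabins.
A packing using 5 cabins:
  cabin 1: 28 + 8 = 36
  cabin 2: 26 + 10 = 36
  cabin 3: 23 + 8 + 5 = 36
  cabin 4: 22 + 10 + 4 = 36
  cabin 5: 19 + 11 + 6 = 36
This matches the lower bound, so 5 is optimal.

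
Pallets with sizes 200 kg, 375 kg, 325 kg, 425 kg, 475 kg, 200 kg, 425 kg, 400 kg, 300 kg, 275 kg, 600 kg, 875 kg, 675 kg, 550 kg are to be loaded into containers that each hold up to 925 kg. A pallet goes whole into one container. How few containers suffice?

Total = 875 + 675 + 600 + 550 + 475 + 425 + 425 + 400 + 375 + 325 + 300 + 275 + 200 + 200 = 6100 kg.
Lower bound: ⌈6100/925⌉ = 7 containers.
A packing using 7 containers:
  container 1: 875 = 875
  container 2: 675 + 200 = 875
  container 3: 600 + 325 = 925
  container 4: 550 + 375 = 925
  container 5: 475 + 425 = 900
  container 6: 425 + 400 = 825
  container 7: 300 + 275 + 200 = 775
This matches the lower bound, so 7 is optimal.

7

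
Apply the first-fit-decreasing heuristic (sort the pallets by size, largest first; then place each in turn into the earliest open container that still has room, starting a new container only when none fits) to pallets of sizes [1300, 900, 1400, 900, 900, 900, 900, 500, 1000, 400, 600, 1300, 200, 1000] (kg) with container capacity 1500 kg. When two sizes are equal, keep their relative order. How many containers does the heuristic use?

Sorted descending: 1400, 1300, 1300, 1000, 1000, 900, 900, 900, 900, 900, 600, 500, 400, 200.
  1400 → container 1 (new)  [load 1400/1500]
  1300 → container 2 (new)  [load 1300/1500]
  1300 → container 3 (new)  [load 1300/1500]
  1000 → container 4 (new)  [load 1000/1500]
  1000 → container 5 (new)  [load 1000/1500]
  900 → container 6 (new)  [load 900/1500]
  900 → container 7 (new)  [load 900/1500]
  900 → container 8 (new)  [load 900/1500]
  900 → container 9 (new)  [load 900/1500]
  900 → container 10 (new)  [load 900/1500]
  600 → container 6  [load 1500/1500]
  500 → container 4  [load 1500/1500]
  400 → container 5  [load 1400/1500]
  200 → container 2  [load 1500/1500]
10 containers opened.

10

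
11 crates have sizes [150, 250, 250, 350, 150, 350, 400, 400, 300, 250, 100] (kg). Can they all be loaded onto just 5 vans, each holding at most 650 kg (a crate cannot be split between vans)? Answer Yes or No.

Yes

A valid assignment using 5 vans:
  van 1: 400 + 250 = 650
  van 2: 400 + 250 = 650
  van 3: 350 + 300 = 650
  van 4: 350 + 250 = 600
  van 5: 150 + 150 + 100 = 400
Every load is within 650 kg, so 5 vans suffice.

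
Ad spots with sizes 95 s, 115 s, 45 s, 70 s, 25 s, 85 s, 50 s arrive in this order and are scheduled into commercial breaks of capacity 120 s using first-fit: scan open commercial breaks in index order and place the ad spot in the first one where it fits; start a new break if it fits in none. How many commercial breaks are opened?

  95 → break 1 (new)  [load 95/120]
  115 → break 2 (new)  [load 115/120]
  45 → break 3 (new)  [load 45/120]
  70 → break 3  [load 115/120]
  25 → break 1  [load 120/120]
  85 → break 4 (new)  [load 85/120]
  50 → break 5 (new)  [load 50/120]
5 commercial breaks opened.

5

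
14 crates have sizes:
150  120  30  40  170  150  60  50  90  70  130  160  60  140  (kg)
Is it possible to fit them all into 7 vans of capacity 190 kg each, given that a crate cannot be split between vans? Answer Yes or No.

Total = 1420 kg; ⌈1420/190⌉ = 8.
At least 8 vans are required, but only 7 are allowed.

No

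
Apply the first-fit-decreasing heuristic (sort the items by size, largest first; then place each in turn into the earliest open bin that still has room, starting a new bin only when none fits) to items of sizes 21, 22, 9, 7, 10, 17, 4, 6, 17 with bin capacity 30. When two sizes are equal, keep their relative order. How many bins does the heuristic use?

4

Sorted descending: 22, 21, 17, 17, 10, 9, 7, 6, 4.
  22 → bin 1 (new)  [load 22/30]
  21 → bin 2 (new)  [load 21/30]
  17 → bin 3 (new)  [load 17/30]
  17 → bin 4 (new)  [load 17/30]
  10 → bin 3  [load 27/30]
  9 → bin 2  [load 30/30]
  7 → bin 1  [load 29/30]
  6 → bin 4  [load 23/30]
  4 → bin 4  [load 27/30]
4 bins opened.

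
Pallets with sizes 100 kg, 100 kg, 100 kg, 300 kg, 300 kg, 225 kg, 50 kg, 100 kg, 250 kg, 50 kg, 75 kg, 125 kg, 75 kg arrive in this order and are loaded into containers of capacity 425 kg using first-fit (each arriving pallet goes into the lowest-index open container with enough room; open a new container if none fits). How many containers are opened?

  100 → container 1 (new)  [load 100/425]
  100 → container 1  [load 200/425]
  100 → container 1  [load 300/425]
  300 → container 2 (new)  [load 300/425]
  300 → container 3 (new)  [load 300/425]
  225 → container 4 (new)  [load 225/425]
  50 → container 1  [load 350/425]
  100 → container 2  [load 400/425]
  250 → container 5 (new)  [load 250/425]
  50 → container 1  [load 400/425]
  75 → container 3  [load 375/425]
  125 → container 4  [load 350/425]
  75 → container 4  [load 425/425]
5 containers opened.

5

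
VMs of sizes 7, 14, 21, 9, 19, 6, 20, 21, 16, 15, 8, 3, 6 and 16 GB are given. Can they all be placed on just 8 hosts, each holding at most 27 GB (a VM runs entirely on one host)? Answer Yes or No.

Yes

A valid assignment using 8 hosts:
  host 1: 21 + 6 = 27
  host 2: 21 + 6 = 27
  host 3: 20 + 7 = 27
  host 4: 19 + 8 = 27
  host 5: 16 + 9 = 25
  host 6: 16 + 3 = 19
  host 7: 15 = 15
  host 8: 14 = 14
Every load is within 27 GB, so 8 hosts suffice.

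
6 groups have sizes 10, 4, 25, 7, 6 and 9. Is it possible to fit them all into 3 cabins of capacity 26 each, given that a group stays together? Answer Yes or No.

A valid assignment using 3 cabins:
  cabin 1: 25 = 25
  cabin 2: 10 + 9 + 7 = 26
  cabin 3: 6 + 4 = 10
Every load is within 26, so 3 cabins suffice.

Yes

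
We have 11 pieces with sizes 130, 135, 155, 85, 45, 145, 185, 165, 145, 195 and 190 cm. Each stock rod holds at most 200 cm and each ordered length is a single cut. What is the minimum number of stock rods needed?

Total = 195 + 190 + 185 + 165 + 155 + 145 + 145 + 135 + 130 + 85 + 45 = 1575 cm.
Lower bound: ⌈1575/200⌉ = 8 stock rods.
Also, 9 pieces each exceed 100 cm, and no two of those can share a stock rod, so at least 9 stock rods are needed.
A packing using 10 stock rods:
  stock rod 1: 195 = 195
  stock rod 2: 190 = 190
  stock rod 3: 185 = 185
  stock rod 4: 165 = 165
  stock rod 5: 155 + 45 = 200
  stock rod 6: 145 = 145
  stock rod 7: 145 = 145
  stock rod 8: 135 = 135
  stock rod 9: 130 = 130
  stock rod 10: 85 = 85
No arrangement into 9 stock rods stays within capacity, so 10 is optimal.

10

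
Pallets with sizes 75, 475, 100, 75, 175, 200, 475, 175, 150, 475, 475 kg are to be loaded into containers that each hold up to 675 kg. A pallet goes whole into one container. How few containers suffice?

Total = 475 + 475 + 475 + 475 + 200 + 175 + 175 + 150 + 100 + 75 + 75 = 2850 kg.
Lower bound: ⌈2850/675⌉ = 5 containers.
A packing using 5 containers:
  container 1: 475 + 200 = 675
  container 2: 475 + 175 = 650
  container 3: 475 + 175 = 650
  container 4: 475 + 150 = 625
  container 5: 100 + 75 + 75 = 250
This matches the lower bound, so 5 is optimal.

5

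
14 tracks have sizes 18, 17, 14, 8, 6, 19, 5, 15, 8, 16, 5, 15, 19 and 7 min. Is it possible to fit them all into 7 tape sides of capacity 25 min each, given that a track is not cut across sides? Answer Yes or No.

Total = 172 min; ⌈172/25⌉ = 7.
8 tracks each exceed half the capacity and cannot share a side, forcing at least 8 tape sides.
At least 8 tape sides are required, but only 7 are allowed.

No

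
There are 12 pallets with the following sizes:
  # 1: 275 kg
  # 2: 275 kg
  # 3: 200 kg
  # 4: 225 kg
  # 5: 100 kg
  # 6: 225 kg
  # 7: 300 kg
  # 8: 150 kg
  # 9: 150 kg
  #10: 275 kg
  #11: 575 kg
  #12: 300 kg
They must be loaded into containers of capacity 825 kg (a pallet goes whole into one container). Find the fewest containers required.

Total = 575 + 300 + 300 + 275 + 275 + 275 + 225 + 225 + 200 + 150 + 150 + 100 = 3050 kg.
Lower bound: ⌈3050/825⌉ = 4 containers.
A packing using 4 containers:
  container 1: 575 + 225 = 800
  container 2: 300 + 300 + 225 = 825
  container 3: 275 + 275 + 275 = 825
  container 4: 200 + 150 + 150 + 100 = 600
This matches the lower bound, so 4 is optimal.

4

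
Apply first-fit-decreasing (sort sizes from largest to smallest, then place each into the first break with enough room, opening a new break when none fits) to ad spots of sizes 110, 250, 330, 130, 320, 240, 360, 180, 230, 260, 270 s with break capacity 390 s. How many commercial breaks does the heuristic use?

Sorted descending: 360, 330, 320, 270, 260, 250, 240, 230, 180, 130, 110.
  360 → break 1 (new)  [load 360/390]
  330 → break 2 (new)  [load 330/390]
  320 → break 3 (new)  [load 320/390]
  270 → break 4 (new)  [load 270/390]
  260 → break 5 (new)  [load 260/390]
  250 → break 6 (new)  [load 250/390]
  240 → break 7 (new)  [load 240/390]
  230 → break 8 (new)  [load 230/390]
  180 → break 9 (new)  [load 180/390]
  130 → break 5  [load 390/390]
  110 → break 4  [load 380/390]
9 commercial breaks opened.

9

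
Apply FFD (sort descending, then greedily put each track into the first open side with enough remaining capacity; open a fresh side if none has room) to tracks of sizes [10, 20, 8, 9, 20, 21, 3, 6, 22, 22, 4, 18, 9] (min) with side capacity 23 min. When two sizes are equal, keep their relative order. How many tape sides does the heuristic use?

8

Sorted descending: 22, 22, 21, 20, 20, 18, 10, 9, 9, 8, 6, 4, 3.
  22 → side 1 (new)  [load 22/23]
  22 → side 2 (new)  [load 22/23]
  21 → side 3 (new)  [load 21/23]
  20 → side 4 (new)  [load 20/23]
  20 → side 5 (new)  [load 20/23]
  18 → side 6 (new)  [load 18/23]
  10 → side 7 (new)  [load 10/23]
  9 → side 7  [load 19/23]
  9 → side 8 (new)  [load 9/23]
  8 → side 8  [load 17/23]
  6 → side 8  [load 23/23]
  4 → side 6  [load 22/23]
  3 → side 4  [load 23/23]
8 tape sides opened.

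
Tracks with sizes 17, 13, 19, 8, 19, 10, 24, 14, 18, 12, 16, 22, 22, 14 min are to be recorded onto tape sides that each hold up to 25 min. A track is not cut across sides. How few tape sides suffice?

11

Total = 24 + 22 + 22 + 19 + 19 + 18 + 17 + 16 + 14 + 14 + 13 + 12 + 10 + 8 = 228 min.
Lower bound: ⌈228/25⌉ = 10 tape sides.
Also, 11 tracks each exceed 25/2 min, and no two of those can share a side, so at least 11 tape sides are needed.
A packing using 11 tape sides:
  side 1: 24 = 24
  side 2: 22 = 22
  side 3: 22 = 22
  side 4: 19 = 19
  side 5: 19 = 19
  side 6: 18 = 18
  side 7: 17 + 8 = 25
  side 8: 16 = 16
  side 9: 14 + 10 = 24
  side 10: 14 = 14
  side 11: 13 + 12 = 25
This matches the lower bound, so 11 is optimal.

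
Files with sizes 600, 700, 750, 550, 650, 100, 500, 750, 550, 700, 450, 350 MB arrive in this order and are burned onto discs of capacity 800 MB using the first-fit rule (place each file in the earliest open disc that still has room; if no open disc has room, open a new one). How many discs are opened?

  600 → disc 1 (new)  [load 600/800]
  700 → disc 2 (new)  [load 700/800]
  750 → disc 3 (new)  [load 750/800]
  550 → disc 4 (new)  [load 550/800]
  650 → disc 5 (new)  [load 650/800]
  100 → disc 1  [load 700/800]
  500 → disc 6 (new)  [load 500/800]
  750 → disc 7 (new)  [load 750/800]
  550 → disc 8 (new)  [load 550/800]
  700 → disc 9 (new)  [load 700/800]
  450 → disc 10 (new)  [load 450/800]
  350 → disc 10  [load 800/800]
10 discs opened.

10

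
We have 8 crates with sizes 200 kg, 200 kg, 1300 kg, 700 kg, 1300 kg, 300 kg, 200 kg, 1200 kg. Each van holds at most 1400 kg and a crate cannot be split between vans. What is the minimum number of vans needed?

4

Total = 1300 + 1300 + 1200 + 700 + 300 + 200 + 200 + 200 = 5400 kg.
Lower bound: ⌈5400/1400⌉ = 4 vans.
A packing using 4 vans:
  van 1: 1300 = 1300
  van 2: 1300 = 1300
  van 3: 1200 + 200 = 1400
  van 4: 700 + 300 + 200 + 200 = 1400
This matches the lower bound, so 4 is optimal.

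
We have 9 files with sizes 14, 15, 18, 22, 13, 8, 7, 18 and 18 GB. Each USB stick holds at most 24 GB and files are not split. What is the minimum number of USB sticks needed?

Total = 22 + 18 + 18 + 18 + 15 + 14 + 13 + 8 + 7 = 133 GB.
Lower bound: ⌈133/24⌉ = 6 USB sticks.
Also, 7 files each exceed 12 GB, and no two of those can share a USB stick, so at least 7 USB sticks are needed.
A packing using 7 USB sticks:
  USB stick 1: 22 = 22
  USB stick 2: 18 = 18
  USB stick 3: 18 = 18
  USB stick 4: 18 = 18
  USB stick 5: 15 + 8 = 23
  USB stick 6: 14 + 7 = 21
  USB stick 7: 13 = 13
This matches the lower bound, so 7 is optimal.

7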